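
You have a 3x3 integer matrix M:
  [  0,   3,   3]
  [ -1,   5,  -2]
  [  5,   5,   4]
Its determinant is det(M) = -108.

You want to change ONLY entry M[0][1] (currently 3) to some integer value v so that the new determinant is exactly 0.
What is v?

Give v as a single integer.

det is linear in entry M[0][1]: det = old_det + (v - 3) * C_01
Cofactor C_01 = -6
Want det = 0: -108 + (v - 3) * -6 = 0
  (v - 3) = 108 / -6 = -18
  v = 3 + (-18) = -15

Answer: -15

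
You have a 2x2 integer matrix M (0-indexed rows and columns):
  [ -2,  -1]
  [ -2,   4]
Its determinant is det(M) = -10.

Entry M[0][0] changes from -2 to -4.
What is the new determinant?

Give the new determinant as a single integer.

det is linear in row 0: changing M[0][0] by delta changes det by delta * cofactor(0,0).
Cofactor C_00 = (-1)^(0+0) * minor(0,0) = 4
Entry delta = -4 - -2 = -2
Det delta = -2 * 4 = -8
New det = -10 + -8 = -18

Answer: -18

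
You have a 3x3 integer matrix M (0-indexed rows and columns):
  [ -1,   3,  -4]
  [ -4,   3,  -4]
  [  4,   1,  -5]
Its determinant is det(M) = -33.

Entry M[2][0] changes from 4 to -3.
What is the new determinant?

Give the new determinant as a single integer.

det is linear in row 2: changing M[2][0] by delta changes det by delta * cofactor(2,0).
Cofactor C_20 = (-1)^(2+0) * minor(2,0) = 0
Entry delta = -3 - 4 = -7
Det delta = -7 * 0 = 0
New det = -33 + 0 = -33

Answer: -33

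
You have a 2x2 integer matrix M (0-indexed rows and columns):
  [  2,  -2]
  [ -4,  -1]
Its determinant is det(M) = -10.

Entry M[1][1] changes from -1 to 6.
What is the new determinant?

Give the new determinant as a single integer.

det is linear in row 1: changing M[1][1] by delta changes det by delta * cofactor(1,1).
Cofactor C_11 = (-1)^(1+1) * minor(1,1) = 2
Entry delta = 6 - -1 = 7
Det delta = 7 * 2 = 14
New det = -10 + 14 = 4

Answer: 4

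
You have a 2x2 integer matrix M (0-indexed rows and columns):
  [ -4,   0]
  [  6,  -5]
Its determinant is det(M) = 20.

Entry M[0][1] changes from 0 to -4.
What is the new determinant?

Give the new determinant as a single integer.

Answer: 44

Derivation:
det is linear in row 0: changing M[0][1] by delta changes det by delta * cofactor(0,1).
Cofactor C_01 = (-1)^(0+1) * minor(0,1) = -6
Entry delta = -4 - 0 = -4
Det delta = -4 * -6 = 24
New det = 20 + 24 = 44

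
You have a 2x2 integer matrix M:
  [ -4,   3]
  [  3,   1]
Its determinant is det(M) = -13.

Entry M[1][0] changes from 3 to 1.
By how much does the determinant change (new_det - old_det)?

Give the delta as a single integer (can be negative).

Cofactor C_10 = -3
Entry delta = 1 - 3 = -2
Det delta = entry_delta * cofactor = -2 * -3 = 6

Answer: 6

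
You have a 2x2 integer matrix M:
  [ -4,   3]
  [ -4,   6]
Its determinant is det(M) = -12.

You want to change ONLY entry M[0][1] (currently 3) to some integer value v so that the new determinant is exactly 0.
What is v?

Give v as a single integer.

det is linear in entry M[0][1]: det = old_det + (v - 3) * C_01
Cofactor C_01 = 4
Want det = 0: -12 + (v - 3) * 4 = 0
  (v - 3) = 12 / 4 = 3
  v = 3 + (3) = 6

Answer: 6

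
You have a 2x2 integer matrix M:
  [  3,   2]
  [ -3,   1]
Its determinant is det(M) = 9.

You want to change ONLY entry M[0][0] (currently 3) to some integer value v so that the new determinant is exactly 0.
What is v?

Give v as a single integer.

Answer: -6

Derivation:
det is linear in entry M[0][0]: det = old_det + (v - 3) * C_00
Cofactor C_00 = 1
Want det = 0: 9 + (v - 3) * 1 = 0
  (v - 3) = -9 / 1 = -9
  v = 3 + (-9) = -6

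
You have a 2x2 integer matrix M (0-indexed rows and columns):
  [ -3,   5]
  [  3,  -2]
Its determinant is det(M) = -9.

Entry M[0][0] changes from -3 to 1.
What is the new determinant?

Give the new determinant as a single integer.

Answer: -17

Derivation:
det is linear in row 0: changing M[0][0] by delta changes det by delta * cofactor(0,0).
Cofactor C_00 = (-1)^(0+0) * minor(0,0) = -2
Entry delta = 1 - -3 = 4
Det delta = 4 * -2 = -8
New det = -9 + -8 = -17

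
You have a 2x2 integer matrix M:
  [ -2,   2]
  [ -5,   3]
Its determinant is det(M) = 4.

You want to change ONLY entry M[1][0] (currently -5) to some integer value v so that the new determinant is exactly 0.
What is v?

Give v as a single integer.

Answer: -3

Derivation:
det is linear in entry M[1][0]: det = old_det + (v - -5) * C_10
Cofactor C_10 = -2
Want det = 0: 4 + (v - -5) * -2 = 0
  (v - -5) = -4 / -2 = 2
  v = -5 + (2) = -3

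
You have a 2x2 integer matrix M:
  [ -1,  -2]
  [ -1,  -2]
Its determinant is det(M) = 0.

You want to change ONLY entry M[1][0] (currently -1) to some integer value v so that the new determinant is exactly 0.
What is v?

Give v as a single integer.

Answer: -1

Derivation:
det is linear in entry M[1][0]: det = old_det + (v - -1) * C_10
Cofactor C_10 = 2
Want det = 0: 0 + (v - -1) * 2 = 0
  (v - -1) = 0 / 2 = 0
  v = -1 + (0) = -1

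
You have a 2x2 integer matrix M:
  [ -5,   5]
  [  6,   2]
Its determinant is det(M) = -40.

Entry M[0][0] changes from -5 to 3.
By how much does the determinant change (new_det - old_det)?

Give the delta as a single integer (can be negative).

Cofactor C_00 = 2
Entry delta = 3 - -5 = 8
Det delta = entry_delta * cofactor = 8 * 2 = 16

Answer: 16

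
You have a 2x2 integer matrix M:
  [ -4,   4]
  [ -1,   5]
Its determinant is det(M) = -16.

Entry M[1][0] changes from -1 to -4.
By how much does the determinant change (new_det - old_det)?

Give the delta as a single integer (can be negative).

Cofactor C_10 = -4
Entry delta = -4 - -1 = -3
Det delta = entry_delta * cofactor = -3 * -4 = 12

Answer: 12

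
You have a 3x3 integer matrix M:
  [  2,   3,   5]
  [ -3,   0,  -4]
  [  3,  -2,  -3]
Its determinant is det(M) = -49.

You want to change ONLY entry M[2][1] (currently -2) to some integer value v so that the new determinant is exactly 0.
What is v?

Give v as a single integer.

det is linear in entry M[2][1]: det = old_det + (v - -2) * C_21
Cofactor C_21 = -7
Want det = 0: -49 + (v - -2) * -7 = 0
  (v - -2) = 49 / -7 = -7
  v = -2 + (-7) = -9

Answer: -9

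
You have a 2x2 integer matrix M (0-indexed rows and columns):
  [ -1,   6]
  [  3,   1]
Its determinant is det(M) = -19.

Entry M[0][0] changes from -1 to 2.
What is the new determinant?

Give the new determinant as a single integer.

det is linear in row 0: changing M[0][0] by delta changes det by delta * cofactor(0,0).
Cofactor C_00 = (-1)^(0+0) * minor(0,0) = 1
Entry delta = 2 - -1 = 3
Det delta = 3 * 1 = 3
New det = -19 + 3 = -16

Answer: -16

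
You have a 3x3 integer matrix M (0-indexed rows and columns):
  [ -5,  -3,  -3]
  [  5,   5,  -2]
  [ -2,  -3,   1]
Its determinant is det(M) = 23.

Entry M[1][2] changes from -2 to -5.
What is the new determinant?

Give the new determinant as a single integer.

Answer: 50

Derivation:
det is linear in row 1: changing M[1][2] by delta changes det by delta * cofactor(1,2).
Cofactor C_12 = (-1)^(1+2) * minor(1,2) = -9
Entry delta = -5 - -2 = -3
Det delta = -3 * -9 = 27
New det = 23 + 27 = 50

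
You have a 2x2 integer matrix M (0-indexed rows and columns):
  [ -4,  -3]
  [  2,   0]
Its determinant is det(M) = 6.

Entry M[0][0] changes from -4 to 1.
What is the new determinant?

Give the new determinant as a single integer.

Answer: 6

Derivation:
det is linear in row 0: changing M[0][0] by delta changes det by delta * cofactor(0,0).
Cofactor C_00 = (-1)^(0+0) * minor(0,0) = 0
Entry delta = 1 - -4 = 5
Det delta = 5 * 0 = 0
New det = 6 + 0 = 6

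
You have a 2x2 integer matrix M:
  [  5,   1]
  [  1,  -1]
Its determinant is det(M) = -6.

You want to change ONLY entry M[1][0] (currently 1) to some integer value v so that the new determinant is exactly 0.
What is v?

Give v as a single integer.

det is linear in entry M[1][0]: det = old_det + (v - 1) * C_10
Cofactor C_10 = -1
Want det = 0: -6 + (v - 1) * -1 = 0
  (v - 1) = 6 / -1 = -6
  v = 1 + (-6) = -5

Answer: -5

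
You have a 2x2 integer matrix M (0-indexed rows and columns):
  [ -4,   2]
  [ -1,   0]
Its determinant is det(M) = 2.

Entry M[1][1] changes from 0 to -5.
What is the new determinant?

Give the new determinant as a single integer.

Answer: 22

Derivation:
det is linear in row 1: changing M[1][1] by delta changes det by delta * cofactor(1,1).
Cofactor C_11 = (-1)^(1+1) * minor(1,1) = -4
Entry delta = -5 - 0 = -5
Det delta = -5 * -4 = 20
New det = 2 + 20 = 22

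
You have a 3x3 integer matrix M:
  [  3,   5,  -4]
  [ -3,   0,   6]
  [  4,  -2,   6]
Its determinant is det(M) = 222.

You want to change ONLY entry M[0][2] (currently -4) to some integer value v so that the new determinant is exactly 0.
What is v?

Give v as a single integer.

det is linear in entry M[0][2]: det = old_det + (v - -4) * C_02
Cofactor C_02 = 6
Want det = 0: 222 + (v - -4) * 6 = 0
  (v - -4) = -222 / 6 = -37
  v = -4 + (-37) = -41

Answer: -41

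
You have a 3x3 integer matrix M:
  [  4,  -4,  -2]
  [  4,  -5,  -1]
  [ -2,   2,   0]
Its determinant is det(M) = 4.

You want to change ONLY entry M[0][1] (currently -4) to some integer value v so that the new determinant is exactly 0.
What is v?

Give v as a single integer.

det is linear in entry M[0][1]: det = old_det + (v - -4) * C_01
Cofactor C_01 = 2
Want det = 0: 4 + (v - -4) * 2 = 0
  (v - -4) = -4 / 2 = -2
  v = -4 + (-2) = -6

Answer: -6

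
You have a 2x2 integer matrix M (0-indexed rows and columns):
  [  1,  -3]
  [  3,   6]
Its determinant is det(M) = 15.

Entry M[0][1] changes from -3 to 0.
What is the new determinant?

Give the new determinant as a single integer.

det is linear in row 0: changing M[0][1] by delta changes det by delta * cofactor(0,1).
Cofactor C_01 = (-1)^(0+1) * minor(0,1) = -3
Entry delta = 0 - -3 = 3
Det delta = 3 * -3 = -9
New det = 15 + -9 = 6

Answer: 6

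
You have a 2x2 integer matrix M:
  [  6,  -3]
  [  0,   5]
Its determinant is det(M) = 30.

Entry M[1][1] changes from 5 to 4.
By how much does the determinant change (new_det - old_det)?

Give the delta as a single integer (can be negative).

Answer: -6

Derivation:
Cofactor C_11 = 6
Entry delta = 4 - 5 = -1
Det delta = entry_delta * cofactor = -1 * 6 = -6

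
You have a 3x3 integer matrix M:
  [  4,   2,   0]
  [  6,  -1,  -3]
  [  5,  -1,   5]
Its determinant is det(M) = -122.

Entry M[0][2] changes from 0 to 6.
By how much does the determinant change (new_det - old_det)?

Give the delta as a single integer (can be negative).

Answer: -6

Derivation:
Cofactor C_02 = -1
Entry delta = 6 - 0 = 6
Det delta = entry_delta * cofactor = 6 * -1 = -6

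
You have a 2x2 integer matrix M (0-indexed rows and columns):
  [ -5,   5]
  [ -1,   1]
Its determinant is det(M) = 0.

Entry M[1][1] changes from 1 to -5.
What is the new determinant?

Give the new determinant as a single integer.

Answer: 30

Derivation:
det is linear in row 1: changing M[1][1] by delta changes det by delta * cofactor(1,1).
Cofactor C_11 = (-1)^(1+1) * minor(1,1) = -5
Entry delta = -5 - 1 = -6
Det delta = -6 * -5 = 30
New det = 0 + 30 = 30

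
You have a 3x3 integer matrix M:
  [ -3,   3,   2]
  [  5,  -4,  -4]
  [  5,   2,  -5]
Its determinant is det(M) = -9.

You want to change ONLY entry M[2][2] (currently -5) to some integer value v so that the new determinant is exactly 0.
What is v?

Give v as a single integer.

Answer: -8

Derivation:
det is linear in entry M[2][2]: det = old_det + (v - -5) * C_22
Cofactor C_22 = -3
Want det = 0: -9 + (v - -5) * -3 = 0
  (v - -5) = 9 / -3 = -3
  v = -5 + (-3) = -8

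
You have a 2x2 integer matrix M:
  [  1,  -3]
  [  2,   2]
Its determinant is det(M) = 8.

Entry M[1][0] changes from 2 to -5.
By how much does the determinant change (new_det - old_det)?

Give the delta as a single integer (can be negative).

Cofactor C_10 = 3
Entry delta = -5 - 2 = -7
Det delta = entry_delta * cofactor = -7 * 3 = -21

Answer: -21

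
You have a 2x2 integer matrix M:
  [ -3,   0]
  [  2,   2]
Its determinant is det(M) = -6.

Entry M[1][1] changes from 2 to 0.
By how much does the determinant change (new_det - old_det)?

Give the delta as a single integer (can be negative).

Answer: 6

Derivation:
Cofactor C_11 = -3
Entry delta = 0 - 2 = -2
Det delta = entry_delta * cofactor = -2 * -3 = 6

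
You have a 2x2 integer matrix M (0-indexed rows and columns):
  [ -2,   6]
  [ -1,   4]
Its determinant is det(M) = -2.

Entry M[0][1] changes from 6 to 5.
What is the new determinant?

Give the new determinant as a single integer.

det is linear in row 0: changing M[0][1] by delta changes det by delta * cofactor(0,1).
Cofactor C_01 = (-1)^(0+1) * minor(0,1) = 1
Entry delta = 5 - 6 = -1
Det delta = -1 * 1 = -1
New det = -2 + -1 = -3

Answer: -3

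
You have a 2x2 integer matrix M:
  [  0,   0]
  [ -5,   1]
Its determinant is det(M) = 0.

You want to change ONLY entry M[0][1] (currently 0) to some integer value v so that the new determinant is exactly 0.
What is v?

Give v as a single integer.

det is linear in entry M[0][1]: det = old_det + (v - 0) * C_01
Cofactor C_01 = 5
Want det = 0: 0 + (v - 0) * 5 = 0
  (v - 0) = 0 / 5 = 0
  v = 0 + (0) = 0

Answer: 0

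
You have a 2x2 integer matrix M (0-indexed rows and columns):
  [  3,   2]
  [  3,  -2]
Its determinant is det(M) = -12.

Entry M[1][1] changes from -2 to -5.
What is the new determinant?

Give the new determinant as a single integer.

Answer: -21

Derivation:
det is linear in row 1: changing M[1][1] by delta changes det by delta * cofactor(1,1).
Cofactor C_11 = (-1)^(1+1) * minor(1,1) = 3
Entry delta = -5 - -2 = -3
Det delta = -3 * 3 = -9
New det = -12 + -9 = -21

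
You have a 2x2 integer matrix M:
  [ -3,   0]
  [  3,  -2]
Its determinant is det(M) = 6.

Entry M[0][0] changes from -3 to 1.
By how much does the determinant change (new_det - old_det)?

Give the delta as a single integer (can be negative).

Cofactor C_00 = -2
Entry delta = 1 - -3 = 4
Det delta = entry_delta * cofactor = 4 * -2 = -8

Answer: -8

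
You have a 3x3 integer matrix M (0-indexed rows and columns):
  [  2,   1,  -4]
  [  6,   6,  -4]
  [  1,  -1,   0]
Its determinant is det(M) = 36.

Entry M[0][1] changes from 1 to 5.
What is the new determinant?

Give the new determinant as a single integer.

det is linear in row 0: changing M[0][1] by delta changes det by delta * cofactor(0,1).
Cofactor C_01 = (-1)^(0+1) * minor(0,1) = -4
Entry delta = 5 - 1 = 4
Det delta = 4 * -4 = -16
New det = 36 + -16 = 20

Answer: 20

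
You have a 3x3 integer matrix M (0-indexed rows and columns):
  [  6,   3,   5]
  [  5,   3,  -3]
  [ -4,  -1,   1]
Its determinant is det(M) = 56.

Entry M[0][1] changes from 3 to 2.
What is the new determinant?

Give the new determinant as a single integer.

det is linear in row 0: changing M[0][1] by delta changes det by delta * cofactor(0,1).
Cofactor C_01 = (-1)^(0+1) * minor(0,1) = 7
Entry delta = 2 - 3 = -1
Det delta = -1 * 7 = -7
New det = 56 + -7 = 49

Answer: 49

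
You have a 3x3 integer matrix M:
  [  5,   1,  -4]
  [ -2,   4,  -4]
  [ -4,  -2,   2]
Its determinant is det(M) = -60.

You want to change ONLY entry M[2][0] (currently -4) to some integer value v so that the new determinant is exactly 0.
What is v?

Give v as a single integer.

det is linear in entry M[2][0]: det = old_det + (v - -4) * C_20
Cofactor C_20 = 12
Want det = 0: -60 + (v - -4) * 12 = 0
  (v - -4) = 60 / 12 = 5
  v = -4 + (5) = 1

Answer: 1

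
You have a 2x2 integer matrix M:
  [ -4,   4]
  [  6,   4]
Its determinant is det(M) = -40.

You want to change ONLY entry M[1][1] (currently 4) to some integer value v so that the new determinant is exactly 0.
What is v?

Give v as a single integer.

det is linear in entry M[1][1]: det = old_det + (v - 4) * C_11
Cofactor C_11 = -4
Want det = 0: -40 + (v - 4) * -4 = 0
  (v - 4) = 40 / -4 = -10
  v = 4 + (-10) = -6

Answer: -6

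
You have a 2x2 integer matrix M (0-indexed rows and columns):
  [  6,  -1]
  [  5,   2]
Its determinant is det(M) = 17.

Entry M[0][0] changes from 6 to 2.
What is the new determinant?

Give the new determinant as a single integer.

det is linear in row 0: changing M[0][0] by delta changes det by delta * cofactor(0,0).
Cofactor C_00 = (-1)^(0+0) * minor(0,0) = 2
Entry delta = 2 - 6 = -4
Det delta = -4 * 2 = -8
New det = 17 + -8 = 9

Answer: 9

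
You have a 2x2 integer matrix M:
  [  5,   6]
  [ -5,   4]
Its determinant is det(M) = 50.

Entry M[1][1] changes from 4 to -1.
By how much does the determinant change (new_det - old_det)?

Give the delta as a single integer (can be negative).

Cofactor C_11 = 5
Entry delta = -1 - 4 = -5
Det delta = entry_delta * cofactor = -5 * 5 = -25

Answer: -25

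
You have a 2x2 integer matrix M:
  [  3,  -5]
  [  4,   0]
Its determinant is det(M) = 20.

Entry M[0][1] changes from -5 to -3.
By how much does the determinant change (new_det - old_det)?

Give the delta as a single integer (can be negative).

Cofactor C_01 = -4
Entry delta = -3 - -5 = 2
Det delta = entry_delta * cofactor = 2 * -4 = -8

Answer: -8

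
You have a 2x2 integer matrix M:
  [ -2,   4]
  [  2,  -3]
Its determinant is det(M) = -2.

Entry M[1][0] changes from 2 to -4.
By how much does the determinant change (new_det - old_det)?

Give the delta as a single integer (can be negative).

Cofactor C_10 = -4
Entry delta = -4 - 2 = -6
Det delta = entry_delta * cofactor = -6 * -4 = 24

Answer: 24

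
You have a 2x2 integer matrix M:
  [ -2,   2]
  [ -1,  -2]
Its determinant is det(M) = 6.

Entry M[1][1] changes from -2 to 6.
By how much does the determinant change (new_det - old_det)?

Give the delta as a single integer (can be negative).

Answer: -16

Derivation:
Cofactor C_11 = -2
Entry delta = 6 - -2 = 8
Det delta = entry_delta * cofactor = 8 * -2 = -16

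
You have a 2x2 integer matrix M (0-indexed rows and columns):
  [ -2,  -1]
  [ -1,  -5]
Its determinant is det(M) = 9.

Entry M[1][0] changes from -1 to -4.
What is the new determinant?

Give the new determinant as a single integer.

det is linear in row 1: changing M[1][0] by delta changes det by delta * cofactor(1,0).
Cofactor C_10 = (-1)^(1+0) * minor(1,0) = 1
Entry delta = -4 - -1 = -3
Det delta = -3 * 1 = -3
New det = 9 + -3 = 6

Answer: 6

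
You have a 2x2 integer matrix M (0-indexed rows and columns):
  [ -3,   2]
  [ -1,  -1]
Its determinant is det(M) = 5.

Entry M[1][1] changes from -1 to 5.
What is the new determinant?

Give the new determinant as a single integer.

Answer: -13

Derivation:
det is linear in row 1: changing M[1][1] by delta changes det by delta * cofactor(1,1).
Cofactor C_11 = (-1)^(1+1) * minor(1,1) = -3
Entry delta = 5 - -1 = 6
Det delta = 6 * -3 = -18
New det = 5 + -18 = -13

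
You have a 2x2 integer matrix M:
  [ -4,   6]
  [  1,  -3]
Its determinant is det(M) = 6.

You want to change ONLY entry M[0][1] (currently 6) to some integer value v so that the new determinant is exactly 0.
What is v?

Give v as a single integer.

det is linear in entry M[0][1]: det = old_det + (v - 6) * C_01
Cofactor C_01 = -1
Want det = 0: 6 + (v - 6) * -1 = 0
  (v - 6) = -6 / -1 = 6
  v = 6 + (6) = 12

Answer: 12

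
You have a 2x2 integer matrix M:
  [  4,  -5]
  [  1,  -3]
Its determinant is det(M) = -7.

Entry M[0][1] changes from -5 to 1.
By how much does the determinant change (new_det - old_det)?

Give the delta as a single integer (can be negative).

Answer: -6

Derivation:
Cofactor C_01 = -1
Entry delta = 1 - -5 = 6
Det delta = entry_delta * cofactor = 6 * -1 = -6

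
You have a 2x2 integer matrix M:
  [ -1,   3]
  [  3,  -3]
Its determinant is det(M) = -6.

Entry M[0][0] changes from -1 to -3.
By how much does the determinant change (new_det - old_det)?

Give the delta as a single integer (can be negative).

Answer: 6

Derivation:
Cofactor C_00 = -3
Entry delta = -3 - -1 = -2
Det delta = entry_delta * cofactor = -2 * -3 = 6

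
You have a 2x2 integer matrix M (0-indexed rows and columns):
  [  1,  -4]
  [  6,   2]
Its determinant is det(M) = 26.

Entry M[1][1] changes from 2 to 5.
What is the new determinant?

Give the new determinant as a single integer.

Answer: 29

Derivation:
det is linear in row 1: changing M[1][1] by delta changes det by delta * cofactor(1,1).
Cofactor C_11 = (-1)^(1+1) * minor(1,1) = 1
Entry delta = 5 - 2 = 3
Det delta = 3 * 1 = 3
New det = 26 + 3 = 29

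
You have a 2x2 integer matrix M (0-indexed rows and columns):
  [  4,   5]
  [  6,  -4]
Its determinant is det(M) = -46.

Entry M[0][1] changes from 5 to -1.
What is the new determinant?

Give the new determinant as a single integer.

det is linear in row 0: changing M[0][1] by delta changes det by delta * cofactor(0,1).
Cofactor C_01 = (-1)^(0+1) * minor(0,1) = -6
Entry delta = -1 - 5 = -6
Det delta = -6 * -6 = 36
New det = -46 + 36 = -10

Answer: -10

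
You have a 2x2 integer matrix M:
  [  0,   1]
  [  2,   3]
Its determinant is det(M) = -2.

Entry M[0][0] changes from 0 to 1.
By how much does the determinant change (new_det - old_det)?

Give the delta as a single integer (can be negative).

Answer: 3

Derivation:
Cofactor C_00 = 3
Entry delta = 1 - 0 = 1
Det delta = entry_delta * cofactor = 1 * 3 = 3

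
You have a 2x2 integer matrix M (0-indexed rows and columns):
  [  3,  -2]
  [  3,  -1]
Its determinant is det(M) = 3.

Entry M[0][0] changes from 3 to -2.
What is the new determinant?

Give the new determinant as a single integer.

det is linear in row 0: changing M[0][0] by delta changes det by delta * cofactor(0,0).
Cofactor C_00 = (-1)^(0+0) * minor(0,0) = -1
Entry delta = -2 - 3 = -5
Det delta = -5 * -1 = 5
New det = 3 + 5 = 8

Answer: 8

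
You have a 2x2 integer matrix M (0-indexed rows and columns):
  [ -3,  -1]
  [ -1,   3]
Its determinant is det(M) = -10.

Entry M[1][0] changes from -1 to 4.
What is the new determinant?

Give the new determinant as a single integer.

Answer: -5

Derivation:
det is linear in row 1: changing M[1][0] by delta changes det by delta * cofactor(1,0).
Cofactor C_10 = (-1)^(1+0) * minor(1,0) = 1
Entry delta = 4 - -1 = 5
Det delta = 5 * 1 = 5
New det = -10 + 5 = -5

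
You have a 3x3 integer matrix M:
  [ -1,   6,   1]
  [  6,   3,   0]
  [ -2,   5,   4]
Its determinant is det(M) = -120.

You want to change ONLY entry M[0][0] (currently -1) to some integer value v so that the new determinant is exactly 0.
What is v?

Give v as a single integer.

det is linear in entry M[0][0]: det = old_det + (v - -1) * C_00
Cofactor C_00 = 12
Want det = 0: -120 + (v - -1) * 12 = 0
  (v - -1) = 120 / 12 = 10
  v = -1 + (10) = 9

Answer: 9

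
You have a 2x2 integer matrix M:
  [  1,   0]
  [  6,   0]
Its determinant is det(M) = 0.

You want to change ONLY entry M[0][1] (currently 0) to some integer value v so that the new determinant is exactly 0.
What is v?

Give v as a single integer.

Answer: 0

Derivation:
det is linear in entry M[0][1]: det = old_det + (v - 0) * C_01
Cofactor C_01 = -6
Want det = 0: 0 + (v - 0) * -6 = 0
  (v - 0) = 0 / -6 = 0
  v = 0 + (0) = 0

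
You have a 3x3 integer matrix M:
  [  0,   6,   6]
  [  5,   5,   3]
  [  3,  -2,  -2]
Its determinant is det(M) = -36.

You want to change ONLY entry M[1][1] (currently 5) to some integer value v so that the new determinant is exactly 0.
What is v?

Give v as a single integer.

Answer: 3

Derivation:
det is linear in entry M[1][1]: det = old_det + (v - 5) * C_11
Cofactor C_11 = -18
Want det = 0: -36 + (v - 5) * -18 = 0
  (v - 5) = 36 / -18 = -2
  v = 5 + (-2) = 3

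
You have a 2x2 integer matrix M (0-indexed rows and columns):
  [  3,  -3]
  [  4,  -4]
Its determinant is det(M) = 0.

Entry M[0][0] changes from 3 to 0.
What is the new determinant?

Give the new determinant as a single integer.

Answer: 12

Derivation:
det is linear in row 0: changing M[0][0] by delta changes det by delta * cofactor(0,0).
Cofactor C_00 = (-1)^(0+0) * minor(0,0) = -4
Entry delta = 0 - 3 = -3
Det delta = -3 * -4 = 12
New det = 0 + 12 = 12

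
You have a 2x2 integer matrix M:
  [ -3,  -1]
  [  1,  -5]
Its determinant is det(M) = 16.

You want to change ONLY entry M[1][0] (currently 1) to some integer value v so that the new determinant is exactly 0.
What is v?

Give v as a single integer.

Answer: -15

Derivation:
det is linear in entry M[1][0]: det = old_det + (v - 1) * C_10
Cofactor C_10 = 1
Want det = 0: 16 + (v - 1) * 1 = 0
  (v - 1) = -16 / 1 = -16
  v = 1 + (-16) = -15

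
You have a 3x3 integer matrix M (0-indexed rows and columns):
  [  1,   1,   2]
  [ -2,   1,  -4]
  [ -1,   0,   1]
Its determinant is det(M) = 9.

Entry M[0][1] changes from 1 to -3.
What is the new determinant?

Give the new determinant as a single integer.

det is linear in row 0: changing M[0][1] by delta changes det by delta * cofactor(0,1).
Cofactor C_01 = (-1)^(0+1) * minor(0,1) = 6
Entry delta = -3 - 1 = -4
Det delta = -4 * 6 = -24
New det = 9 + -24 = -15

Answer: -15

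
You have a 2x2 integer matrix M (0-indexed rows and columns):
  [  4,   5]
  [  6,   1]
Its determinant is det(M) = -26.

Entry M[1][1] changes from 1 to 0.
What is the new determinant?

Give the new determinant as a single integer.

det is linear in row 1: changing M[1][1] by delta changes det by delta * cofactor(1,1).
Cofactor C_11 = (-1)^(1+1) * minor(1,1) = 4
Entry delta = 0 - 1 = -1
Det delta = -1 * 4 = -4
New det = -26 + -4 = -30

Answer: -30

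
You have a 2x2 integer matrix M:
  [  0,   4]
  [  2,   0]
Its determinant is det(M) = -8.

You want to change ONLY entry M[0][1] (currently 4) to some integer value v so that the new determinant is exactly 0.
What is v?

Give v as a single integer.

Answer: 0

Derivation:
det is linear in entry M[0][1]: det = old_det + (v - 4) * C_01
Cofactor C_01 = -2
Want det = 0: -8 + (v - 4) * -2 = 0
  (v - 4) = 8 / -2 = -4
  v = 4 + (-4) = 0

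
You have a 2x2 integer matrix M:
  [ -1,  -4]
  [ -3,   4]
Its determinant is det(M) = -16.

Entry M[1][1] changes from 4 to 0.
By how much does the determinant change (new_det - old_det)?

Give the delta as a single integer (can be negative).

Cofactor C_11 = -1
Entry delta = 0 - 4 = -4
Det delta = entry_delta * cofactor = -4 * -1 = 4

Answer: 4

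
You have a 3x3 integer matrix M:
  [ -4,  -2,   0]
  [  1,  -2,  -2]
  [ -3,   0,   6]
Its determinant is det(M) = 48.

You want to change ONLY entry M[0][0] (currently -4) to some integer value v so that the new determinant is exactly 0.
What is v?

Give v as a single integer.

det is linear in entry M[0][0]: det = old_det + (v - -4) * C_00
Cofactor C_00 = -12
Want det = 0: 48 + (v - -4) * -12 = 0
  (v - -4) = -48 / -12 = 4
  v = -4 + (4) = 0

Answer: 0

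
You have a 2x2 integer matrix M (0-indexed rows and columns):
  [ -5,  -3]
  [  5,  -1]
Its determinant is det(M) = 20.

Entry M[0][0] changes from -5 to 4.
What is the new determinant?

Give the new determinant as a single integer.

Answer: 11

Derivation:
det is linear in row 0: changing M[0][0] by delta changes det by delta * cofactor(0,0).
Cofactor C_00 = (-1)^(0+0) * minor(0,0) = -1
Entry delta = 4 - -5 = 9
Det delta = 9 * -1 = -9
New det = 20 + -9 = 11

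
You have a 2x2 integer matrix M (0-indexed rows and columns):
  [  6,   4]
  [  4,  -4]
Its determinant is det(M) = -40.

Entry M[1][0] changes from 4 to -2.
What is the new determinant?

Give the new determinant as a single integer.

det is linear in row 1: changing M[1][0] by delta changes det by delta * cofactor(1,0).
Cofactor C_10 = (-1)^(1+0) * minor(1,0) = -4
Entry delta = -2 - 4 = -6
Det delta = -6 * -4 = 24
New det = -40 + 24 = -16

Answer: -16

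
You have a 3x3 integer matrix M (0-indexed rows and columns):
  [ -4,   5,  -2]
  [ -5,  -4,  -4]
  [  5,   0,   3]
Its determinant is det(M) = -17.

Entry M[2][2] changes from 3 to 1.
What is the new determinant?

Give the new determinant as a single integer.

det is linear in row 2: changing M[2][2] by delta changes det by delta * cofactor(2,2).
Cofactor C_22 = (-1)^(2+2) * minor(2,2) = 41
Entry delta = 1 - 3 = -2
Det delta = -2 * 41 = -82
New det = -17 + -82 = -99

Answer: -99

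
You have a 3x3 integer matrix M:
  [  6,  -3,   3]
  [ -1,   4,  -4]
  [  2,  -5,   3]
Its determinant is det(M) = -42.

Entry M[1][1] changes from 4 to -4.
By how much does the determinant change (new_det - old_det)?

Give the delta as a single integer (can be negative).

Answer: -96

Derivation:
Cofactor C_11 = 12
Entry delta = -4 - 4 = -8
Det delta = entry_delta * cofactor = -8 * 12 = -96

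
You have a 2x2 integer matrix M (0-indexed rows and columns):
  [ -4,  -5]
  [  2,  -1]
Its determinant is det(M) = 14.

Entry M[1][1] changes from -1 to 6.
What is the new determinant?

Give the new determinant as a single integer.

Answer: -14

Derivation:
det is linear in row 1: changing M[1][1] by delta changes det by delta * cofactor(1,1).
Cofactor C_11 = (-1)^(1+1) * minor(1,1) = -4
Entry delta = 6 - -1 = 7
Det delta = 7 * -4 = -28
New det = 14 + -28 = -14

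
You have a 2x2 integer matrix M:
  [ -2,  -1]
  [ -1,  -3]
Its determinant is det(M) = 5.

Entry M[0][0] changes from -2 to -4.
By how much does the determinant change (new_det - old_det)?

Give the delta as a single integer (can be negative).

Cofactor C_00 = -3
Entry delta = -4 - -2 = -2
Det delta = entry_delta * cofactor = -2 * -3 = 6

Answer: 6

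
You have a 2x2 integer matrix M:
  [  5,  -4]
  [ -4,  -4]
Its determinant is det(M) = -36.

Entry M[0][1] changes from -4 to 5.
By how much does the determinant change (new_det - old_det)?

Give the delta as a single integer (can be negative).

Answer: 36

Derivation:
Cofactor C_01 = 4
Entry delta = 5 - -4 = 9
Det delta = entry_delta * cofactor = 9 * 4 = 36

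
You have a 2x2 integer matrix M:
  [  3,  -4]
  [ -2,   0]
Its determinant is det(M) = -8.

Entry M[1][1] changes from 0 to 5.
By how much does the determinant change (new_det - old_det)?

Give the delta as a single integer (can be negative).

Answer: 15

Derivation:
Cofactor C_11 = 3
Entry delta = 5 - 0 = 5
Det delta = entry_delta * cofactor = 5 * 3 = 15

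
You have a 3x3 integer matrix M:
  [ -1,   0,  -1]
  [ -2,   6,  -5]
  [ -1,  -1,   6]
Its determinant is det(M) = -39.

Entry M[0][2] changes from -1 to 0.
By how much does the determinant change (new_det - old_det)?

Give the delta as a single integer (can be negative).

Cofactor C_02 = 8
Entry delta = 0 - -1 = 1
Det delta = entry_delta * cofactor = 1 * 8 = 8

Answer: 8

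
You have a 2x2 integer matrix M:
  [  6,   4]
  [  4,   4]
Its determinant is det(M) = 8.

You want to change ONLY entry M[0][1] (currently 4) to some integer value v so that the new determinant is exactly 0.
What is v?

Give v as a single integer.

det is linear in entry M[0][1]: det = old_det + (v - 4) * C_01
Cofactor C_01 = -4
Want det = 0: 8 + (v - 4) * -4 = 0
  (v - 4) = -8 / -4 = 2
  v = 4 + (2) = 6

Answer: 6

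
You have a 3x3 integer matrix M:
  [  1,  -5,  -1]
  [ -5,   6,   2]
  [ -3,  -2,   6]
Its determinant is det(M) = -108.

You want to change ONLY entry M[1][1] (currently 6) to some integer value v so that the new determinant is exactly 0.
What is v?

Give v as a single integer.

det is linear in entry M[1][1]: det = old_det + (v - 6) * C_11
Cofactor C_11 = 3
Want det = 0: -108 + (v - 6) * 3 = 0
  (v - 6) = 108 / 3 = 36
  v = 6 + (36) = 42

Answer: 42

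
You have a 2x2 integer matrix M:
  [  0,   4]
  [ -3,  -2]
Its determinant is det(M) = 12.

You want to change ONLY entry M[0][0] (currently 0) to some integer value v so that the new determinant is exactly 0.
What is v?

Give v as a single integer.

det is linear in entry M[0][0]: det = old_det + (v - 0) * C_00
Cofactor C_00 = -2
Want det = 0: 12 + (v - 0) * -2 = 0
  (v - 0) = -12 / -2 = 6
  v = 0 + (6) = 6

Answer: 6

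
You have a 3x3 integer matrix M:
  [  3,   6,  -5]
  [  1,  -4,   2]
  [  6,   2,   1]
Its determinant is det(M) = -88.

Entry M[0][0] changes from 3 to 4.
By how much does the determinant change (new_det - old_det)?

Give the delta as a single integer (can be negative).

Cofactor C_00 = -8
Entry delta = 4 - 3 = 1
Det delta = entry_delta * cofactor = 1 * -8 = -8

Answer: -8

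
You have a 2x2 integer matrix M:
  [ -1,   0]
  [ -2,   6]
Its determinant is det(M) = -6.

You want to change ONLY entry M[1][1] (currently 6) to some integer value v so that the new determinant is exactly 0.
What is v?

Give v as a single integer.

Answer: 0

Derivation:
det is linear in entry M[1][1]: det = old_det + (v - 6) * C_11
Cofactor C_11 = -1
Want det = 0: -6 + (v - 6) * -1 = 0
  (v - 6) = 6 / -1 = -6
  v = 6 + (-6) = 0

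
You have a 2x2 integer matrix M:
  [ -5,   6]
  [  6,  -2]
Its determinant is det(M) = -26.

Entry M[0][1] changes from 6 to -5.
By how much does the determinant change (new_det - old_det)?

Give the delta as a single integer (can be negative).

Cofactor C_01 = -6
Entry delta = -5 - 6 = -11
Det delta = entry_delta * cofactor = -11 * -6 = 66

Answer: 66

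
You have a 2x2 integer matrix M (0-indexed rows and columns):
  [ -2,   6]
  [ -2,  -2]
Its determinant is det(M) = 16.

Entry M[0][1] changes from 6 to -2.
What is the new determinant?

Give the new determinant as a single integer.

Answer: 0

Derivation:
det is linear in row 0: changing M[0][1] by delta changes det by delta * cofactor(0,1).
Cofactor C_01 = (-1)^(0+1) * minor(0,1) = 2
Entry delta = -2 - 6 = -8
Det delta = -8 * 2 = -16
New det = 16 + -16 = 0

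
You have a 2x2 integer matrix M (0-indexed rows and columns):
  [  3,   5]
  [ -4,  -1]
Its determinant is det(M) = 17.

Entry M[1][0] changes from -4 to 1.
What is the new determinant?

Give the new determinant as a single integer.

det is linear in row 1: changing M[1][0] by delta changes det by delta * cofactor(1,0).
Cofactor C_10 = (-1)^(1+0) * minor(1,0) = -5
Entry delta = 1 - -4 = 5
Det delta = 5 * -5 = -25
New det = 17 + -25 = -8

Answer: -8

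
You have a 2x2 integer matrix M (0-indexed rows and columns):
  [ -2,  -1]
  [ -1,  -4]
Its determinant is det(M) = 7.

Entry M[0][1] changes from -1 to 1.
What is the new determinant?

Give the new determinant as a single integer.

det is linear in row 0: changing M[0][1] by delta changes det by delta * cofactor(0,1).
Cofactor C_01 = (-1)^(0+1) * minor(0,1) = 1
Entry delta = 1 - -1 = 2
Det delta = 2 * 1 = 2
New det = 7 + 2 = 9

Answer: 9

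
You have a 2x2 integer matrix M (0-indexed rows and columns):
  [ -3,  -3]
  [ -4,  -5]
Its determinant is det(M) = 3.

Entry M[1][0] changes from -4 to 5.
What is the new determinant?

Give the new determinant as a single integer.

det is linear in row 1: changing M[1][0] by delta changes det by delta * cofactor(1,0).
Cofactor C_10 = (-1)^(1+0) * minor(1,0) = 3
Entry delta = 5 - -4 = 9
Det delta = 9 * 3 = 27
New det = 3 + 27 = 30

Answer: 30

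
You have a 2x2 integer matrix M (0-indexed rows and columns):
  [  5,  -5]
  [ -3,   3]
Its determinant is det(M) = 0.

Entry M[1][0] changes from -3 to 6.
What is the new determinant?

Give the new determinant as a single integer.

det is linear in row 1: changing M[1][0] by delta changes det by delta * cofactor(1,0).
Cofactor C_10 = (-1)^(1+0) * minor(1,0) = 5
Entry delta = 6 - -3 = 9
Det delta = 9 * 5 = 45
New det = 0 + 45 = 45

Answer: 45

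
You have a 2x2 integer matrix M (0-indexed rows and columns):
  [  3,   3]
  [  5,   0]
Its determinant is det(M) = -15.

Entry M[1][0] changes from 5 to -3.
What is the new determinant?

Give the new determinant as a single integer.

Answer: 9

Derivation:
det is linear in row 1: changing M[1][0] by delta changes det by delta * cofactor(1,0).
Cofactor C_10 = (-1)^(1+0) * minor(1,0) = -3
Entry delta = -3 - 5 = -8
Det delta = -8 * -3 = 24
New det = -15 + 24 = 9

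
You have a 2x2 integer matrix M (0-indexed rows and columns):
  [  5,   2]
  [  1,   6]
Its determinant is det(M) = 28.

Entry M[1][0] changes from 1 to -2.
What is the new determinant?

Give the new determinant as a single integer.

Answer: 34

Derivation:
det is linear in row 1: changing M[1][0] by delta changes det by delta * cofactor(1,0).
Cofactor C_10 = (-1)^(1+0) * minor(1,0) = -2
Entry delta = -2 - 1 = -3
Det delta = -3 * -2 = 6
New det = 28 + 6 = 34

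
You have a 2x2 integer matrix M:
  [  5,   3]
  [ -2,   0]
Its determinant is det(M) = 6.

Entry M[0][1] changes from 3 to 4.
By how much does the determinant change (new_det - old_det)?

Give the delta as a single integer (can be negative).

Cofactor C_01 = 2
Entry delta = 4 - 3 = 1
Det delta = entry_delta * cofactor = 1 * 2 = 2

Answer: 2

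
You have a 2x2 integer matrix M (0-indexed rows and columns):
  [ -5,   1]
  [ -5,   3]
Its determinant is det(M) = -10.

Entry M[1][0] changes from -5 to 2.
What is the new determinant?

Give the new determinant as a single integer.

Answer: -17

Derivation:
det is linear in row 1: changing M[1][0] by delta changes det by delta * cofactor(1,0).
Cofactor C_10 = (-1)^(1+0) * minor(1,0) = -1
Entry delta = 2 - -5 = 7
Det delta = 7 * -1 = -7
New det = -10 + -7 = -17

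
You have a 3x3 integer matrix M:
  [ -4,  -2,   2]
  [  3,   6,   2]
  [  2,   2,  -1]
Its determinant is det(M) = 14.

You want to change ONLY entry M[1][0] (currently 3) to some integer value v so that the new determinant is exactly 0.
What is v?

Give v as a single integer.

Answer: -4

Derivation:
det is linear in entry M[1][0]: det = old_det + (v - 3) * C_10
Cofactor C_10 = 2
Want det = 0: 14 + (v - 3) * 2 = 0
  (v - 3) = -14 / 2 = -7
  v = 3 + (-7) = -4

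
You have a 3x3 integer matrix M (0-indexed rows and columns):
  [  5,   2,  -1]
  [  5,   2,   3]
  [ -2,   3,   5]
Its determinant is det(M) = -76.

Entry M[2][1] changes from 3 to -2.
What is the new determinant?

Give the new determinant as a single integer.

Answer: 24

Derivation:
det is linear in row 2: changing M[2][1] by delta changes det by delta * cofactor(2,1).
Cofactor C_21 = (-1)^(2+1) * minor(2,1) = -20
Entry delta = -2 - 3 = -5
Det delta = -5 * -20 = 100
New det = -76 + 100 = 24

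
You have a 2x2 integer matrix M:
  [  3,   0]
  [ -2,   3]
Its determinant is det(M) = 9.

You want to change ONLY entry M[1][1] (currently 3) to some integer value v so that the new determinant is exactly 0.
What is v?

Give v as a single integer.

Answer: 0

Derivation:
det is linear in entry M[1][1]: det = old_det + (v - 3) * C_11
Cofactor C_11 = 3
Want det = 0: 9 + (v - 3) * 3 = 0
  (v - 3) = -9 / 3 = -3
  v = 3 + (-3) = 0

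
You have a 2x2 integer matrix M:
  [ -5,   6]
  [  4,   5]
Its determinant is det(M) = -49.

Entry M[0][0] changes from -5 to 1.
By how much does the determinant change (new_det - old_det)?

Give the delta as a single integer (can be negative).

Cofactor C_00 = 5
Entry delta = 1 - -5 = 6
Det delta = entry_delta * cofactor = 6 * 5 = 30

Answer: 30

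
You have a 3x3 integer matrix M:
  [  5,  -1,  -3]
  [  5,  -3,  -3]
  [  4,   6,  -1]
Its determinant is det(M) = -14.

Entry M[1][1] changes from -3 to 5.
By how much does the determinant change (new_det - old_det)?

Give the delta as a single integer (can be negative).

Answer: 56

Derivation:
Cofactor C_11 = 7
Entry delta = 5 - -3 = 8
Det delta = entry_delta * cofactor = 8 * 7 = 56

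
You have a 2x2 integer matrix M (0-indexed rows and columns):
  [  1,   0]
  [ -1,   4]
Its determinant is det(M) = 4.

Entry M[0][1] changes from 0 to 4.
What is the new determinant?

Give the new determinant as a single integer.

Answer: 8

Derivation:
det is linear in row 0: changing M[0][1] by delta changes det by delta * cofactor(0,1).
Cofactor C_01 = (-1)^(0+1) * minor(0,1) = 1
Entry delta = 4 - 0 = 4
Det delta = 4 * 1 = 4
New det = 4 + 4 = 8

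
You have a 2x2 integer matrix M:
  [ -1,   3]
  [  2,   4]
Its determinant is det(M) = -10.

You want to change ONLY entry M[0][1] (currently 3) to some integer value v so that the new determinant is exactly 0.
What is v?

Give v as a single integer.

Answer: -2

Derivation:
det is linear in entry M[0][1]: det = old_det + (v - 3) * C_01
Cofactor C_01 = -2
Want det = 0: -10 + (v - 3) * -2 = 0
  (v - 3) = 10 / -2 = -5
  v = 3 + (-5) = -2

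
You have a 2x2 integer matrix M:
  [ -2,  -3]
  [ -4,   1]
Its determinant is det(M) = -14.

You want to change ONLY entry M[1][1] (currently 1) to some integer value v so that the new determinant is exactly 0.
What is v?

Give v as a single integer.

det is linear in entry M[1][1]: det = old_det + (v - 1) * C_11
Cofactor C_11 = -2
Want det = 0: -14 + (v - 1) * -2 = 0
  (v - 1) = 14 / -2 = -7
  v = 1 + (-7) = -6

Answer: -6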